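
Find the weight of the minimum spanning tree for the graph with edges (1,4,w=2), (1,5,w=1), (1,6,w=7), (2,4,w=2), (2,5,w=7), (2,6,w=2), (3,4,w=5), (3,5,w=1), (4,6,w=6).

Apply Kruskal's algorithm (sort edges by weight, add if no cycle):

Sorted edges by weight:
  (1,5) w=1
  (3,5) w=1
  (1,4) w=2
  (2,4) w=2
  (2,6) w=2
  (3,4) w=5
  (4,6) w=6
  (1,6) w=7
  (2,5) w=7

Add edge (1,5) w=1 -- no cycle. Running total: 1
Add edge (3,5) w=1 -- no cycle. Running total: 2
Add edge (1,4) w=2 -- no cycle. Running total: 4
Add edge (2,4) w=2 -- no cycle. Running total: 6
Add edge (2,6) w=2 -- no cycle. Running total: 8

MST edges: (1,5,w=1), (3,5,w=1), (1,4,w=2), (2,4,w=2), (2,6,w=2)
Total MST weight: 1 + 1 + 2 + 2 + 2 = 8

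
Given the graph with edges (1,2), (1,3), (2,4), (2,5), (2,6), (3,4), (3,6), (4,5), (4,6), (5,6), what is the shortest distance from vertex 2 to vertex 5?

Step 1: Build adjacency list:
  1: 2, 3
  2: 1, 4, 5, 6
  3: 1, 4, 6
  4: 2, 3, 5, 6
  5: 2, 4, 6
  6: 2, 3, 4, 5

Step 2: BFS from vertex 2 to find shortest path to 5:
  vertex 1 reached at distance 1
  vertex 4 reached at distance 1
  vertex 5 reached at distance 1

Step 3: Shortest path: 2 -> 5
Path length: 1 edge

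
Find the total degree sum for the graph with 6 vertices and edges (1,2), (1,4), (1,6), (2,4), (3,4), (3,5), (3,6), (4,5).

Step 1: Count edges incident to each vertex:
  deg(1) = 3 (neighbors: 2, 4, 6)
  deg(2) = 2 (neighbors: 1, 4)
  deg(3) = 3 (neighbors: 4, 5, 6)
  deg(4) = 4 (neighbors: 1, 2, 3, 5)
  deg(5) = 2 (neighbors: 3, 4)
  deg(6) = 2 (neighbors: 1, 3)

Step 2: Sum all degrees:
  3 + 2 + 3 + 4 + 2 + 2 = 16

Verification: sum of degrees = 2 * |E| = 2 * 8 = 16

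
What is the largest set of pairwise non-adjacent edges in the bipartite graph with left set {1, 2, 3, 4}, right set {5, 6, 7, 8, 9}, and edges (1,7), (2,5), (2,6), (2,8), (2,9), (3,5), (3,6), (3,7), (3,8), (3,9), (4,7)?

Step 1: List the neighbors of each left vertex:
  1: 7
  2: 5, 6, 8, 9
  3: 5, 6, 7, 8, 9
  4: 7

Step 2: Greedily match left vertices, then look for augmenting paths:
  Match 1 -- 7
  Match 2 -- 5
  Match 3 -- 6
  No augmenting path remains.

Step 3: Verify this is maximum:
  Matching has size 3. The vertex set {2, 3, 7} covers every edge and has size 3; any matching has at most one edge per cover vertex, so 3 is maximum (König's theorem).

Maximum matching: {(1,7), (2,5), (3,6)}
Size: 3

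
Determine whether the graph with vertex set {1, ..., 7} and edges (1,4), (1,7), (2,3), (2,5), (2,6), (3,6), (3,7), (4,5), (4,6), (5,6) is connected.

Step 1: Build adjacency list from edges:
  1: 4, 7
  2: 3, 5, 6
  3: 2, 6, 7
  4: 1, 5, 6
  5: 2, 4, 6
  6: 2, 3, 4, 5
  7: 1, 3

Step 2: Run BFS/DFS from vertex 1:
  Visited: {1, 4, 7, 5, 6, 3, 2}
  Reached 7 of 7 vertices

Step 3: All 7 vertices reached from vertex 1, so the graph is connected.
Answer: Yes, the graph is connected.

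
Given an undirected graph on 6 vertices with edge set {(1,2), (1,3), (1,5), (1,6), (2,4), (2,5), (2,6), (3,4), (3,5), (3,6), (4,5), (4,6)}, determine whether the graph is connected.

Step 1: Build adjacency list from edges:
  1: 2, 3, 5, 6
  2: 1, 4, 5, 6
  3: 1, 4, 5, 6
  4: 2, 3, 5, 6
  5: 1, 2, 3, 4
  6: 1, 2, 3, 4

Step 2: Run BFS/DFS from vertex 1:
  Visited: {1, 2, 3, 5, 6, 4}
  Reached 6 of 6 vertices

Step 3: All 6 vertices reached from vertex 1, so the graph is connected.
Answer: Yes, the graph is connected.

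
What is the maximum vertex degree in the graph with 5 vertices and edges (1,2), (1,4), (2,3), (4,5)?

Step 1: Count edges incident to each vertex:
  deg(1) = 2 (neighbors: 2, 4)
  deg(2) = 2 (neighbors: 1, 3)
  deg(3) = 1 (neighbors: 2)
  deg(4) = 2 (neighbors: 1, 5)
  deg(5) = 1 (neighbors: 4)

Step 2: Find maximum:
  max(2, 2, 1, 2, 1) = 2 (vertex 1)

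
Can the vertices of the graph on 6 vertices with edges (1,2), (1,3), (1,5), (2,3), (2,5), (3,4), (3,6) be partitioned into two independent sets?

Step 1: Attempt 2-coloring using BFS:
  Start at vertex 1, assign color 0
  Color vertex 2 with color 1 (neighbor of 1)
  Color vertex 3 with color 1 (neighbor of 1)
  Color vertex 5 with color 1 (neighbor of 1)

Step 2: Conflict found! Vertices 2 and 3 are adjacent but have the same color.
This means the graph contains an odd cycle.

The graph is NOT bipartite.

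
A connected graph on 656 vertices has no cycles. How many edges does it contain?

A tree on n vertices always has exactly n - 1 edges.
For n = 656: edges = 656 - 1 = 655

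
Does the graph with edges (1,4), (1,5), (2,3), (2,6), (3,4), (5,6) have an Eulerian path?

Step 1: Find the degree of each vertex:
  deg(1) = 2
  deg(2) = 2
  deg(3) = 2
  deg(4) = 2
  deg(5) = 2
  deg(6) = 2

Step 2: Count vertices with odd degree:
  All vertices have even degree (0 odd-degree vertices)

Step 3: Apply Euler's theorem:
  - Eulerian circuit exists iff graph is connected and all vertices have even degree
  - Eulerian path exists iff graph is connected and has 0 or 2 odd-degree vertices

Graph is connected with 0 odd-degree vertices.
Both Eulerian circuit and Eulerian path exist.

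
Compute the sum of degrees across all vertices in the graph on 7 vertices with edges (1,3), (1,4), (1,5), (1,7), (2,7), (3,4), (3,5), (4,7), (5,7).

Step 1: Count edges incident to each vertex:
  deg(1) = 4 (neighbors: 3, 4, 5, 7)
  deg(2) = 1 (neighbors: 7)
  deg(3) = 3 (neighbors: 1, 4, 5)
  deg(4) = 3 (neighbors: 1, 3, 7)
  deg(5) = 3 (neighbors: 1, 3, 7)
  deg(6) = 0 (neighbors: none)
  deg(7) = 4 (neighbors: 1, 2, 4, 5)

Step 2: Sum all degrees:
  4 + 1 + 3 + 3 + 3 + 0 + 4 = 18

Verification: sum of degrees = 2 * |E| = 2 * 9 = 18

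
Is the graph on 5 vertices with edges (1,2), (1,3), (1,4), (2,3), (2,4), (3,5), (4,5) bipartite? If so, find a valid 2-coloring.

Step 1: Attempt 2-coloring using BFS:
  Start at vertex 1, assign color 0
  Color vertex 2 with color 1 (neighbor of 1)
  Color vertex 3 with color 1 (neighbor of 1)
  Color vertex 4 with color 1 (neighbor of 1)

Step 2: Conflict found! Vertices 2 and 3 are adjacent but have the same color.
This means the graph contains an odd cycle.

The graph is NOT bipartite.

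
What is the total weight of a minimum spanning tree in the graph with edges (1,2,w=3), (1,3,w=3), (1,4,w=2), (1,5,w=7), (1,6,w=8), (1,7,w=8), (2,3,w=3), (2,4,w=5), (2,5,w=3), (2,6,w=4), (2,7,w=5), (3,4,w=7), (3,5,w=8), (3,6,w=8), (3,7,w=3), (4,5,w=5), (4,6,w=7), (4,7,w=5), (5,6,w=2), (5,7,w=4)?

Apply Kruskal's algorithm (sort edges by weight, add if no cycle):

Sorted edges by weight:
  (1,4) w=2
  (5,6) w=2
  (1,3) w=3
  (1,2) w=3
  (2,3) w=3
  (2,5) w=3
  (3,7) w=3
  (2,6) w=4
  (5,7) w=4
  (2,4) w=5
  (2,7) w=5
  (4,5) w=5
  (4,7) w=5
  (1,5) w=7
  (3,4) w=7
  (4,6) w=7
  (1,6) w=8
  (1,7) w=8
  (3,5) w=8
  (3,6) w=8

Add edge (1,4) w=2 -- no cycle. Running total: 2
Add edge (5,6) w=2 -- no cycle. Running total: 4
Add edge (1,3) w=3 -- no cycle. Running total: 7
Add edge (1,2) w=3 -- no cycle. Running total: 10
Skip edge (2,3) w=3 -- would create cycle
Add edge (2,5) w=3 -- no cycle. Running total: 13
Add edge (3,7) w=3 -- no cycle. Running total: 16

MST edges: (1,4,w=2), (5,6,w=2), (1,3,w=3), (1,2,w=3), (2,5,w=3), (3,7,w=3)
Total MST weight: 2 + 2 + 3 + 3 + 3 + 3 = 16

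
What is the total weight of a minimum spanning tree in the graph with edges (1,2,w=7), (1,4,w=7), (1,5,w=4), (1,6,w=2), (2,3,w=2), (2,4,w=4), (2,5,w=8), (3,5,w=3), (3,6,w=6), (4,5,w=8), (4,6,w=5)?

Apply Kruskal's algorithm (sort edges by weight, add if no cycle):

Sorted edges by weight:
  (1,6) w=2
  (2,3) w=2
  (3,5) w=3
  (1,5) w=4
  (2,4) w=4
  (4,6) w=5
  (3,6) w=6
  (1,2) w=7
  (1,4) w=7
  (2,5) w=8
  (4,5) w=8

Add edge (1,6) w=2 -- no cycle. Running total: 2
Add edge (2,3) w=2 -- no cycle. Running total: 4
Add edge (3,5) w=3 -- no cycle. Running total: 7
Add edge (1,5) w=4 -- no cycle. Running total: 11
Add edge (2,4) w=4 -- no cycle. Running total: 15

MST edges: (1,6,w=2), (2,3,w=2), (3,5,w=3), (1,5,w=4), (2,4,w=4)
Total MST weight: 2 + 2 + 3 + 4 + 4 = 15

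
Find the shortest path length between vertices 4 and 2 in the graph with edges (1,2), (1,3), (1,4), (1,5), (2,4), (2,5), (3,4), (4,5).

Step 1: Build adjacency list:
  1: 2, 3, 4, 5
  2: 1, 4, 5
  3: 1, 4
  4: 1, 2, 3, 5
  5: 1, 2, 4

Step 2: BFS from vertex 4 to find shortest path to 2:
  vertex 1 reached at distance 1
  vertex 2 reached at distance 1

Step 3: Shortest path: 4 -> 2
Path length: 1 edge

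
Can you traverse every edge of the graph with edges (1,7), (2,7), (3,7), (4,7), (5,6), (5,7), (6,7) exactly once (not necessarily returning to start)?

Step 1: Find the degree of each vertex:
  deg(1) = 1
  deg(2) = 1
  deg(3) = 1
  deg(4) = 1
  deg(5) = 2
  deg(6) = 2
  deg(7) = 6

Step 2: Count vertices with odd degree:
  Odd-degree vertices: 1, 2, 3, 4 (4 total)

Step 3: Apply Euler's theorem:
  - Eulerian circuit exists iff graph is connected and all vertices have even degree
  - Eulerian path exists iff graph is connected and has 0 or 2 odd-degree vertices

Graph has 4 odd-degree vertices (need 0 or 2).
Neither Eulerian path nor Eulerian circuit exists.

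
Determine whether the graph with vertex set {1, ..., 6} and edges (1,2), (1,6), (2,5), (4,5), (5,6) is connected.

Step 1: Build adjacency list from edges:
  1: 2, 6
  2: 1, 5
  3: (none)
  4: 5
  5: 2, 4, 6
  6: 1, 5

Step 2: Run BFS/DFS from vertex 1:
  Visited: {1, 2, 6, 5, 4}
  Reached 5 of 6 vertices

Step 3: Only 5 of 6 vertices reached. Graph is disconnected.
Connected components: {1, 2, 4, 5, 6}, {3}
Answer: No, the graph is not connected (2 components).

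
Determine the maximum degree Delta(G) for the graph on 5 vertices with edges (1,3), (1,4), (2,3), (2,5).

Step 1: Count edges incident to each vertex:
  deg(1) = 2 (neighbors: 3, 4)
  deg(2) = 2 (neighbors: 3, 5)
  deg(3) = 2 (neighbors: 1, 2)
  deg(4) = 1 (neighbors: 1)
  deg(5) = 1 (neighbors: 2)

Step 2: Find maximum:
  max(2, 2, 2, 1, 1) = 2 (vertex 1)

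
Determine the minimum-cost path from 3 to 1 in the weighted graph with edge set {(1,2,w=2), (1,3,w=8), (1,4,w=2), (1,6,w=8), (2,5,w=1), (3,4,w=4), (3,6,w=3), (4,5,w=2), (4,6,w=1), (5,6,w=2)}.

Step 1: Build adjacency list with weights:
  1: 2(w=2), 3(w=8), 4(w=2), 6(w=8)
  2: 1(w=2), 5(w=1)
  3: 1(w=8), 4(w=4), 6(w=3)
  4: 1(w=2), 3(w=4), 5(w=2), 6(w=1)
  5: 2(w=1), 4(w=2), 6(w=2)
  6: 1(w=8), 3(w=3), 4(w=1), 5(w=2)

Step 2: Apply Dijkstra's algorithm from vertex 3:
  Visit vertex 3 (distance=0)
    Update dist[1] = 8
    Update dist[4] = 4
    Update dist[6] = 3
  Visit vertex 6 (distance=3)
    Update dist[5] = 5
  Visit vertex 4 (distance=4)
    Update dist[1] = 6
  Visit vertex 5 (distance=5)
    Update dist[2] = 6
  Visit vertex 1 (distance=6)

Step 3: Shortest path: 3 -> 4 -> 1
Total weight: 4 + 2 = 6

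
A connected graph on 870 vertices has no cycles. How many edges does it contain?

A tree on n vertices always has exactly n - 1 edges.
For n = 870: edges = 870 - 1 = 869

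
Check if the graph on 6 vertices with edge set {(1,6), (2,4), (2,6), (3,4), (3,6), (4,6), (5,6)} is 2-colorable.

Step 1: Attempt 2-coloring using BFS:
  Start at vertex 1, assign color 0
  Color vertex 6 with color 1 (neighbor of 1)
  Color vertex 2 with color 0 (neighbor of 6)
  Color vertex 3 with color 0 (neighbor of 6)
  Color vertex 4 with color 0 (neighbor of 6)
  Color vertex 5 with color 0 (neighbor of 6)

Step 2: Conflict found! Vertices 2 and 4 are adjacent but have the same color.
This means the graph contains an odd cycle.

The graph is NOT bipartite.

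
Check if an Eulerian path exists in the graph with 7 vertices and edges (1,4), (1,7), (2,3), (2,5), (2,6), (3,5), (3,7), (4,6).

Step 1: Find the degree of each vertex:
  deg(1) = 2
  deg(2) = 3
  deg(3) = 3
  deg(4) = 2
  deg(5) = 2
  deg(6) = 2
  deg(7) = 2

Step 2: Count vertices with odd degree:
  Odd-degree vertices: 2, 3 (2 total)

Step 3: Apply Euler's theorem:
  - Eulerian circuit exists iff graph is connected and all vertices have even degree
  - Eulerian path exists iff graph is connected and has 0 or 2 odd-degree vertices

Graph is connected with exactly 2 odd-degree vertices (2, 3).
Eulerian path exists (starting and ending at the odd-degree vertices), but no Eulerian circuit.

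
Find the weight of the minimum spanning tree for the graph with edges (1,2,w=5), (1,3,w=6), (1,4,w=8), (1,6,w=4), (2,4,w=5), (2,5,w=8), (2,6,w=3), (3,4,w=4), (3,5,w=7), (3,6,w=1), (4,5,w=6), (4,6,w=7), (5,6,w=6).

Apply Kruskal's algorithm (sort edges by weight, add if no cycle):

Sorted edges by weight:
  (3,6) w=1
  (2,6) w=3
  (1,6) w=4
  (3,4) w=4
  (1,2) w=5
  (2,4) w=5
  (1,3) w=6
  (4,5) w=6
  (5,6) w=6
  (3,5) w=7
  (4,6) w=7
  (1,4) w=8
  (2,5) w=8

Add edge (3,6) w=1 -- no cycle. Running total: 1
Add edge (2,6) w=3 -- no cycle. Running total: 4
Add edge (1,6) w=4 -- no cycle. Running total: 8
Add edge (3,4) w=4 -- no cycle. Running total: 12
Skip edge (1,2) w=5 -- would create cycle
Skip edge (2,4) w=5 -- would create cycle
Skip edge (1,3) w=6 -- would create cycle
Add edge (4,5) w=6 -- no cycle. Running total: 18

MST edges: (3,6,w=1), (2,6,w=3), (1,6,w=4), (3,4,w=4), (4,5,w=6)
Total MST weight: 1 + 3 + 4 + 4 + 6 = 18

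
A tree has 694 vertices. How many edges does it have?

A tree on n vertices always has exactly n - 1 edges.
For n = 694: edges = 694 - 1 = 693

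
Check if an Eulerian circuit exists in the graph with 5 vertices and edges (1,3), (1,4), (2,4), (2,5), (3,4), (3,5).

Step 1: Find the degree of each vertex:
  deg(1) = 2
  deg(2) = 2
  deg(3) = 3
  deg(4) = 3
  deg(5) = 2

Step 2: Count vertices with odd degree:
  Odd-degree vertices: 3, 4 (2 total)

Step 3: Apply Euler's theorem:
  - Eulerian circuit exists iff graph is connected and all vertices have even degree
  - Eulerian path exists iff graph is connected and has 0 or 2 odd-degree vertices

Graph is connected with exactly 2 odd-degree vertices (3, 4).
Eulerian path exists (starting and ending at the odd-degree vertices), but no Eulerian circuit.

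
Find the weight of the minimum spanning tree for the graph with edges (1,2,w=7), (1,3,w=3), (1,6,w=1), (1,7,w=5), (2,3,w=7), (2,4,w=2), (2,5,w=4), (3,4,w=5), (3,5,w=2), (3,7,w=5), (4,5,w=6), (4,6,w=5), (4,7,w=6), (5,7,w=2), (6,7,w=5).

Apply Kruskal's algorithm (sort edges by weight, add if no cycle):

Sorted edges by weight:
  (1,6) w=1
  (2,4) w=2
  (3,5) w=2
  (5,7) w=2
  (1,3) w=3
  (2,5) w=4
  (1,7) w=5
  (3,7) w=5
  (3,4) w=5
  (4,6) w=5
  (6,7) w=5
  (4,5) w=6
  (4,7) w=6
  (1,2) w=7
  (2,3) w=7

Add edge (1,6) w=1 -- no cycle. Running total: 1
Add edge (2,4) w=2 -- no cycle. Running total: 3
Add edge (3,5) w=2 -- no cycle. Running total: 5
Add edge (5,7) w=2 -- no cycle. Running total: 7
Add edge (1,3) w=3 -- no cycle. Running total: 10
Add edge (2,5) w=4 -- no cycle. Running total: 14

MST edges: (1,6,w=1), (2,4,w=2), (3,5,w=2), (5,7,w=2), (1,3,w=3), (2,5,w=4)
Total MST weight: 1 + 2 + 2 + 2 + 3 + 4 = 14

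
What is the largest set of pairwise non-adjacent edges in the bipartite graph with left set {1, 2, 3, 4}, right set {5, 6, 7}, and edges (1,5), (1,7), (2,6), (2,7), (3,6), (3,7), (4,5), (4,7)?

Step 1: List the neighbors of each left vertex:
  1: 5, 7
  2: 6, 7
  3: 6, 7
  4: 5, 7

Step 2: Greedily match left vertices, then look for augmenting paths:
  Match 1 -- 5
  Match 2 -- 6
  Match 3 -- 7
  No augmenting path remains.

Step 3: Verify this is maximum:
  Matching size 3 = min(|L|, |R|) = min(4, 3), which is an upper bound, so this matching is maximum.

Maximum matching: {(1,5), (2,6), (3,7)}
Size: 3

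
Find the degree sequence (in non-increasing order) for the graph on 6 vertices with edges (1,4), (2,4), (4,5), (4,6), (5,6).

Step 1: Count edges incident to each vertex:
  deg(1) = 1 (neighbors: 4)
  deg(2) = 1 (neighbors: 4)
  deg(3) = 0 (neighbors: none)
  deg(4) = 4 (neighbors: 1, 2, 5, 6)
  deg(5) = 2 (neighbors: 4, 6)
  deg(6) = 2 (neighbors: 4, 5)

Step 2: Sort degrees in non-increasing order:
  Degrees: [1, 1, 0, 4, 2, 2] -> sorted: [4, 2, 2, 1, 1, 0]

Degree sequence: [4, 2, 2, 1, 1, 0]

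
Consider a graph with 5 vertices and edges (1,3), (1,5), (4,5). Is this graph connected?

Step 1: Build adjacency list from edges:
  1: 3, 5
  2: (none)
  3: 1
  4: 5
  5: 1, 4

Step 2: Run BFS/DFS from vertex 1:
  Visited: {1, 3, 5, 4}
  Reached 4 of 5 vertices

Step 3: Only 4 of 5 vertices reached. Graph is disconnected.
Connected components: {1, 3, 4, 5}, {2}
Answer: No, the graph is not connected (2 components).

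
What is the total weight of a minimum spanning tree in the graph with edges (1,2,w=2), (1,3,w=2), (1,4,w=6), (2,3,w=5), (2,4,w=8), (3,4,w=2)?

Apply Kruskal's algorithm (sort edges by weight, add if no cycle):

Sorted edges by weight:
  (1,2) w=2
  (1,3) w=2
  (3,4) w=2
  (2,3) w=5
  (1,4) w=6
  (2,4) w=8

Add edge (1,2) w=2 -- no cycle. Running total: 2
Add edge (1,3) w=2 -- no cycle. Running total: 4
Add edge (3,4) w=2 -- no cycle. Running total: 6

MST edges: (1,2,w=2), (1,3,w=2), (3,4,w=2)
Total MST weight: 2 + 2 + 2 = 6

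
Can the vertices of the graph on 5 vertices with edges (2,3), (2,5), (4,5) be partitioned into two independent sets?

Step 1: Attempt 2-coloring using BFS:
  Start at vertex 1, assign color 0
  Start new component at vertex 2, assign color 0
  Color vertex 3 with color 1 (neighbor of 2)
  Color vertex 5 with color 1 (neighbor of 2)
  Color vertex 4 with color 0 (neighbor of 5)

Step 2: 2-coloring succeeded. No conflicts found.
  Set A (color 0): {1, 2, 4}
  Set B (color 1): {3, 5}

The graph is bipartite with partition {1, 2, 4}, {3, 5}.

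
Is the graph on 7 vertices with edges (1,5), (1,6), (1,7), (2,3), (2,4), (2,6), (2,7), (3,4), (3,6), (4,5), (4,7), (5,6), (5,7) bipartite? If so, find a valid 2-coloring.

Step 1: Attempt 2-coloring using BFS:
  Start at vertex 1, assign color 0
  Color vertex 5 with color 1 (neighbor of 1)
  Color vertex 6 with color 1 (neighbor of 1)
  Color vertex 7 with color 1 (neighbor of 1)
  Color vertex 4 with color 0 (neighbor of 5)

Step 2: Conflict found! Vertices 5 and 6 are adjacent but have the same color.
This means the graph contains an odd cycle.

The graph is NOT bipartite.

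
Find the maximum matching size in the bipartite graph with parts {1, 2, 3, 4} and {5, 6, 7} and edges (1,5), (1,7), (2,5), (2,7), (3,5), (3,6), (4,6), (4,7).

Step 1: List the neighbors of each left vertex:
  1: 5, 7
  2: 5, 7
  3: 5, 6
  4: 6, 7

Step 2: Greedily match left vertices, then look for augmenting paths:
  Match 1 -- 5
  Match 2 -- 7
  Match 3 -- 6
  No augmenting path remains.

Step 3: Verify this is maximum:
  Matching size 3 = min(|L|, |R|) = min(4, 3), which is an upper bound, so this matching is maximum.

Maximum matching: {(1,5), (2,7), (3,6)}
Size: 3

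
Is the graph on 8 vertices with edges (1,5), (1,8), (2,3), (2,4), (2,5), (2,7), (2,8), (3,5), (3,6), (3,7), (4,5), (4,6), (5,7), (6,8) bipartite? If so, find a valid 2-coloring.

Step 1: Attempt 2-coloring using BFS:
  Start at vertex 1, assign color 0
  Color vertex 5 with color 1 (neighbor of 1)
  Color vertex 8 with color 1 (neighbor of 1)
  Color vertex 2 with color 0 (neighbor of 5)
  Color vertex 3 with color 0 (neighbor of 5)
  Color vertex 4 with color 0 (neighbor of 5)
  Color vertex 7 with color 0 (neighbor of 5)
  Color vertex 6 with color 0 (neighbor of 8)

Step 2: Conflict found! Vertices 2 and 3 are adjacent but have the same color.
This means the graph contains an odd cycle.

The graph is NOT bipartite.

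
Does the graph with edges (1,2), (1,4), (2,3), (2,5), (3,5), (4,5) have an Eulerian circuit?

Step 1: Find the degree of each vertex:
  deg(1) = 2
  deg(2) = 3
  deg(3) = 2
  deg(4) = 2
  deg(5) = 3

Step 2: Count vertices with odd degree:
  Odd-degree vertices: 2, 5 (2 total)

Step 3: Apply Euler's theorem:
  - Eulerian circuit exists iff graph is connected and all vertices have even degree
  - Eulerian path exists iff graph is connected and has 0 or 2 odd-degree vertices

Graph is connected with exactly 2 odd-degree vertices (2, 5).
Eulerian path exists (starting and ending at the odd-degree vertices), but no Eulerian circuit.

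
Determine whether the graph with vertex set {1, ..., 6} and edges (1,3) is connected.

Step 1: Build adjacency list from edges:
  1: 3
  2: (none)
  3: 1
  4: (none)
  5: (none)
  6: (none)

Step 2: Run BFS/DFS from vertex 1:
  Visited: {1, 3}
  Reached 2 of 6 vertices

Step 3: Only 2 of 6 vertices reached. Graph is disconnected.
Connected components: {1, 3}, {2}, {4}, {5}, {6}
Answer: No, the graph is not connected (5 components).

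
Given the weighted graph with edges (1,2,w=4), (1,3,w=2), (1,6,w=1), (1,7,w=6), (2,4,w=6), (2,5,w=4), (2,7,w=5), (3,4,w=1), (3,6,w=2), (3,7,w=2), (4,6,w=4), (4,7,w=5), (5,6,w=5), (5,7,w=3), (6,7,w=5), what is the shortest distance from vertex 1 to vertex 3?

Step 1: Build adjacency list with weights:
  1: 2(w=4), 3(w=2), 6(w=1), 7(w=6)
  2: 1(w=4), 4(w=6), 5(w=4), 7(w=5)
  3: 1(w=2), 4(w=1), 6(w=2), 7(w=2)
  4: 2(w=6), 3(w=1), 6(w=4), 7(w=5)
  5: 2(w=4), 6(w=5), 7(w=3)
  6: 1(w=1), 3(w=2), 4(w=4), 5(w=5), 7(w=5)
  7: 1(w=6), 2(w=5), 3(w=2), 4(w=5), 5(w=3), 6(w=5)

Step 2: Apply Dijkstra's algorithm from vertex 1:
  Visit vertex 1 (distance=0)
    Update dist[2] = 4
    Update dist[3] = 2
    Update dist[6] = 1
    Update dist[7] = 6
  Visit vertex 6 (distance=1)
    Update dist[4] = 5
    Update dist[5] = 6
  Visit vertex 3 (distance=2)
    Update dist[4] = 3
    Update dist[7] = 4

Step 3: Shortest path: 1 -> 3
Total weight: 2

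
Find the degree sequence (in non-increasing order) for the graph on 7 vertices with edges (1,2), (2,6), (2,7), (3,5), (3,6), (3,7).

Step 1: Count edges incident to each vertex:
  deg(1) = 1 (neighbors: 2)
  deg(2) = 3 (neighbors: 1, 6, 7)
  deg(3) = 3 (neighbors: 5, 6, 7)
  deg(4) = 0 (neighbors: none)
  deg(5) = 1 (neighbors: 3)
  deg(6) = 2 (neighbors: 2, 3)
  deg(7) = 2 (neighbors: 2, 3)

Step 2: Sort degrees in non-increasing order:
  Degrees: [1, 3, 3, 0, 1, 2, 2] -> sorted: [3, 3, 2, 2, 1, 1, 0]

Degree sequence: [3, 3, 2, 2, 1, 1, 0]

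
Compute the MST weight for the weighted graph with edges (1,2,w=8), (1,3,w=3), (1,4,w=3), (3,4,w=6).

Apply Kruskal's algorithm (sort edges by weight, add if no cycle):

Sorted edges by weight:
  (1,3) w=3
  (1,4) w=3
  (3,4) w=6
  (1,2) w=8

Add edge (1,3) w=3 -- no cycle. Running total: 3
Add edge (1,4) w=3 -- no cycle. Running total: 6
Skip edge (3,4) w=6 -- would create cycle
Add edge (1,2) w=8 -- no cycle. Running total: 14

MST edges: (1,3,w=3), (1,4,w=3), (1,2,w=8)
Total MST weight: 3 + 3 + 8 = 14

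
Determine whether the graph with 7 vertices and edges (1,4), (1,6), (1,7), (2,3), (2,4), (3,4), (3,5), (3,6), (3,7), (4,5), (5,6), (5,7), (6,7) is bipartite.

Step 1: Attempt 2-coloring using BFS:
  Start at vertex 1, assign color 0
  Color vertex 4 with color 1 (neighbor of 1)
  Color vertex 6 with color 1 (neighbor of 1)
  Color vertex 7 with color 1 (neighbor of 1)
  Color vertex 2 with color 0 (neighbor of 4)
  Color vertex 3 with color 0 (neighbor of 4)
  Color vertex 5 with color 0 (neighbor of 4)

Step 2: Conflict found! Vertices 6 and 7 are adjacent but have the same color.
This means the graph contains an odd cycle.

The graph is NOT bipartite.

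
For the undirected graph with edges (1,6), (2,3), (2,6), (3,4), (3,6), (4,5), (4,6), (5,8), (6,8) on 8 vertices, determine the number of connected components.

Step 1: Build adjacency list from edges:
  1: 6
  2: 3, 6
  3: 2, 4, 6
  4: 3, 5, 6
  5: 4, 8
  6: 1, 2, 3, 4, 8
  7: (none)
  8: 5, 6

Step 2: Run BFS/DFS from vertex 1:
  Visited: {1, 6, 2, 3, 4, 8, 5}
  Reached 7 of 8 vertices

Step 3: Only 7 of 8 vertices reached. Graph is disconnected.
Connected components: {1, 2, 3, 4, 5, 6, 8}, {7}
Number of connected components: 2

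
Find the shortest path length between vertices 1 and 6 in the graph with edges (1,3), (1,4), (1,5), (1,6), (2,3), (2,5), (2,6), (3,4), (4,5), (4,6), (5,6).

Step 1: Build adjacency list:
  1: 3, 4, 5, 6
  2: 3, 5, 6
  3: 1, 2, 4
  4: 1, 3, 5, 6
  5: 1, 2, 4, 6
  6: 1, 2, 4, 5

Step 2: BFS from vertex 1 to find shortest path to 6:
  vertex 3 reached at distance 1
  vertex 4 reached at distance 1
  vertex 5 reached at distance 1
  vertex 6 reached at distance 1

Step 3: Shortest path: 1 -> 6
Path length: 1 edge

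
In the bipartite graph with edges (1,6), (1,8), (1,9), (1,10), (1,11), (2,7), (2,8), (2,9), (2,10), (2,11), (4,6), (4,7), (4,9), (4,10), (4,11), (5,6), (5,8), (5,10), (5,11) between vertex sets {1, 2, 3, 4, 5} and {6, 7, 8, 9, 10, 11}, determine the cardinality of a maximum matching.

Step 1: List the neighbors of each left vertex:
  1: 6, 8, 9, 10, 11
  2: 7, 8, 9, 10, 11
  3: (none)
  4: 6, 7, 9, 10, 11
  5: 6, 8, 10, 11

Step 2: Greedily match left vertices, then look for augmenting paths:
  Match 1 -- 6
  Match 2 -- 7
  Match 4 -- 9
  Match 5 -- 8
  No augmenting path remains.

Step 3: Verify this is maximum:
  Matching has size 4. The vertex set {1, 2, 4, 5} covers every edge and has size 4; any matching has at most one edge per cover vertex, so 4 is maximum (König's theorem).

Maximum matching: {(1,6), (2,7), (4,9), (5,8)}
Size: 4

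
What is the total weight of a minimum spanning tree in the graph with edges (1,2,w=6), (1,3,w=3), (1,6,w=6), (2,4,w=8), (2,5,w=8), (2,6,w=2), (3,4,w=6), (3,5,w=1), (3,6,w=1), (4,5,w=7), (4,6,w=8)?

Apply Kruskal's algorithm (sort edges by weight, add if no cycle):

Sorted edges by weight:
  (3,5) w=1
  (3,6) w=1
  (2,6) w=2
  (1,3) w=3
  (1,2) w=6
  (1,6) w=6
  (3,4) w=6
  (4,5) w=7
  (2,4) w=8
  (2,5) w=8
  (4,6) w=8

Add edge (3,5) w=1 -- no cycle. Running total: 1
Add edge (3,6) w=1 -- no cycle. Running total: 2
Add edge (2,6) w=2 -- no cycle. Running total: 4
Add edge (1,3) w=3 -- no cycle. Running total: 7
Skip edge (1,2) w=6 -- would create cycle
Skip edge (1,6) w=6 -- would create cycle
Add edge (3,4) w=6 -- no cycle. Running total: 13

MST edges: (3,5,w=1), (3,6,w=1), (2,6,w=2), (1,3,w=3), (3,4,w=6)
Total MST weight: 1 + 1 + 2 + 3 + 6 = 13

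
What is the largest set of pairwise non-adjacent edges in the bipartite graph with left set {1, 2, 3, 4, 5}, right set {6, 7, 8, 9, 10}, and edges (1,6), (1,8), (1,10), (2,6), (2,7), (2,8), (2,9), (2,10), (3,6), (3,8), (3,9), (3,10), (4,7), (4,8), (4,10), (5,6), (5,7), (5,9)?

Step 1: List the neighbors of each left vertex:
  1: 6, 8, 10
  2: 6, 7, 8, 9, 10
  3: 6, 8, 9, 10
  4: 7, 8, 10
  5: 6, 7, 9

Step 2: Greedily match left vertices, then look for augmenting paths:
  Match 1 -- 6
  Match 2 -- 7
  Match 3 -- 8
  Match 4 -- 10
  Match 5 -- 9
  No augmenting path remains.

Step 3: Verify this is maximum:
  Matching size 5 = min(|L|, |R|) = min(5, 5), which is an upper bound, so this matching is maximum.

Maximum matching: {(1,6), (2,7), (3,8), (4,10), (5,9)}
Size: 5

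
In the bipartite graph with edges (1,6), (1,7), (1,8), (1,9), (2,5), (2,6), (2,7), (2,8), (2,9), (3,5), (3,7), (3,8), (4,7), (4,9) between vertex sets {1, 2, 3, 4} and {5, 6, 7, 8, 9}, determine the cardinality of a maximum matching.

Step 1: List the neighbors of each left vertex:
  1: 6, 7, 8, 9
  2: 5, 6, 7, 8, 9
  3: 5, 7, 8
  4: 7, 9

Step 2: Greedily match left vertices, then look for augmenting paths:
  Match 1 -- 6
  Match 2 -- 5
  Match 3 -- 7
  Match 4 -- 9
  No augmenting path remains.

Step 3: Verify this is maximum:
  Matching size 4 = min(|L|, |R|) = min(4, 5), which is an upper bound, so this matching is maximum.

Maximum matching: {(1,6), (2,5), (3,7), (4,9)}
Size: 4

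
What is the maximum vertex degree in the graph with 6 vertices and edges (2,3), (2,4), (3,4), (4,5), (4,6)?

Step 1: Count edges incident to each vertex:
  deg(1) = 0 (neighbors: none)
  deg(2) = 2 (neighbors: 3, 4)
  deg(3) = 2 (neighbors: 2, 4)
  deg(4) = 4 (neighbors: 2, 3, 5, 6)
  deg(5) = 1 (neighbors: 4)
  deg(6) = 1 (neighbors: 4)

Step 2: Find maximum:
  max(0, 2, 2, 4, 1, 1) = 4 (vertex 4)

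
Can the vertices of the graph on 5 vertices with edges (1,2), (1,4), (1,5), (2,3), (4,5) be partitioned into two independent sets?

Step 1: Attempt 2-coloring using BFS:
  Start at vertex 1, assign color 0
  Color vertex 2 with color 1 (neighbor of 1)
  Color vertex 4 with color 1 (neighbor of 1)
  Color vertex 5 with color 1 (neighbor of 1)
  Color vertex 3 with color 0 (neighbor of 2)

Step 2: Conflict found! Vertices 4 and 5 are adjacent but have the same color.
This means the graph contains an odd cycle.

The graph is NOT bipartite.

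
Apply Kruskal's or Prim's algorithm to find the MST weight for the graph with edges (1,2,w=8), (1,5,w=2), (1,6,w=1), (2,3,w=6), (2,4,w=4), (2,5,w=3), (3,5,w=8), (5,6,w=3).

Apply Kruskal's algorithm (sort edges by weight, add if no cycle):

Sorted edges by weight:
  (1,6) w=1
  (1,5) w=2
  (2,5) w=3
  (5,6) w=3
  (2,4) w=4
  (2,3) w=6
  (1,2) w=8
  (3,5) w=8

Add edge (1,6) w=1 -- no cycle. Running total: 1
Add edge (1,5) w=2 -- no cycle. Running total: 3
Add edge (2,5) w=3 -- no cycle. Running total: 6
Skip edge (5,6) w=3 -- would create cycle
Add edge (2,4) w=4 -- no cycle. Running total: 10
Add edge (2,3) w=6 -- no cycle. Running total: 16

MST edges: (1,6,w=1), (1,5,w=2), (2,5,w=3), (2,4,w=4), (2,3,w=6)
Total MST weight: 1 + 2 + 3 + 4 + 6 = 16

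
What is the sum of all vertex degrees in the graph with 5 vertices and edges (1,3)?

Step 1: Count edges incident to each vertex:
  deg(1) = 1 (neighbors: 3)
  deg(2) = 0 (neighbors: none)
  deg(3) = 1 (neighbors: 1)
  deg(4) = 0 (neighbors: none)
  deg(5) = 0 (neighbors: none)

Step 2: Sum all degrees:
  1 + 0 + 1 + 0 + 0 = 2

Verification: sum of degrees = 2 * |E| = 2 * 1 = 2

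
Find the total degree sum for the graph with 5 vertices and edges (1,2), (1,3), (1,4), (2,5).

Step 1: Count edges incident to each vertex:
  deg(1) = 3 (neighbors: 2, 3, 4)
  deg(2) = 2 (neighbors: 1, 5)
  deg(3) = 1 (neighbors: 1)
  deg(4) = 1 (neighbors: 1)
  deg(5) = 1 (neighbors: 2)

Step 2: Sum all degrees:
  3 + 2 + 1 + 1 + 1 = 8

Verification: sum of degrees = 2 * |E| = 2 * 4 = 8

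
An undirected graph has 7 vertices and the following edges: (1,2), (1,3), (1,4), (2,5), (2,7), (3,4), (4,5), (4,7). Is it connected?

Step 1: Build adjacency list from edges:
  1: 2, 3, 4
  2: 1, 5, 7
  3: 1, 4
  4: 1, 3, 5, 7
  5: 2, 4
  6: (none)
  7: 2, 4

Step 2: Run BFS/DFS from vertex 1:
  Visited: {1, 2, 3, 4, 5, 7}
  Reached 6 of 7 vertices

Step 3: Only 6 of 7 vertices reached. Graph is disconnected.
Connected components: {1, 2, 3, 4, 5, 7}, {6}
Answer: No, the graph is not connected (2 components).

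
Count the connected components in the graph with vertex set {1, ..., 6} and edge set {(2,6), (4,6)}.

Step 1: Build adjacency list from edges:
  1: (none)
  2: 6
  3: (none)
  4: 6
  5: (none)
  6: 2, 4

Step 2: Run BFS/DFS from vertex 1:
  Visited: {1}
  Reached 1 of 6 vertices

Step 3: Only 1 of 6 vertices reached. Graph is disconnected.
Connected components: {1}, {2, 4, 6}, {3}, {5}
Number of connected components: 4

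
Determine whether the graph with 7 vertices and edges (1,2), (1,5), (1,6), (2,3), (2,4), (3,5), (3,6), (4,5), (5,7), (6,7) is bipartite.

Step 1: Attempt 2-coloring using BFS:
  Start at vertex 1, assign color 0
  Color vertex 2 with color 1 (neighbor of 1)
  Color vertex 5 with color 1 (neighbor of 1)
  Color vertex 6 with color 1 (neighbor of 1)
  Color vertex 3 with color 0 (neighbor of 2)
  Color vertex 4 with color 0 (neighbor of 2)
  Color vertex 7 with color 0 (neighbor of 5)

Step 2: 2-coloring succeeded. No conflicts found.
  Set A (color 0): {1, 3, 4, 7}
  Set B (color 1): {2, 5, 6}

The graph is bipartite with partition {1, 3, 4, 7}, {2, 5, 6}.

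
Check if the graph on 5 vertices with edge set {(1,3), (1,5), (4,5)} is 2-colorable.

Step 1: Attempt 2-coloring using BFS:
  Start at vertex 1, assign color 0
  Color vertex 3 with color 1 (neighbor of 1)
  Color vertex 5 with color 1 (neighbor of 1)
  Color vertex 4 with color 0 (neighbor of 5)
  Start new component at vertex 2, assign color 0

Step 2: 2-coloring succeeded. No conflicts found.
  Set A (color 0): {1, 2, 4}
  Set B (color 1): {3, 5}

The graph is bipartite with partition {1, 2, 4}, {3, 5}.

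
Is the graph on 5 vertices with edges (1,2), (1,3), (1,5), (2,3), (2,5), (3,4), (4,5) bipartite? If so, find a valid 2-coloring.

Step 1: Attempt 2-coloring using BFS:
  Start at vertex 1, assign color 0
  Color vertex 2 with color 1 (neighbor of 1)
  Color vertex 3 with color 1 (neighbor of 1)
  Color vertex 5 with color 1 (neighbor of 1)

Step 2: Conflict found! Vertices 2 and 3 are adjacent but have the same color.
This means the graph contains an odd cycle.

The graph is NOT bipartite.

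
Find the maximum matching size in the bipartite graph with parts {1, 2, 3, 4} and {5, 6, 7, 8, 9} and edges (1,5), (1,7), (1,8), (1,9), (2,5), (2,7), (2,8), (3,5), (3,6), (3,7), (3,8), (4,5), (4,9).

Step 1: List the neighbors of each left vertex:
  1: 5, 7, 8, 9
  2: 5, 7, 8
  3: 5, 6, 7, 8
  4: 5, 9

Step 2: Greedily match left vertices, then look for augmenting paths:
  Match 1 -- 5
  Match 2 -- 7
  Match 3 -- 6
  Match 4 -- 9
  No augmenting path remains.

Step 3: Verify this is maximum:
  Matching size 4 = min(|L|, |R|) = min(4, 5), which is an upper bound, so this matching is maximum.

Maximum matching: {(1,5), (2,7), (3,6), (4,9)}
Size: 4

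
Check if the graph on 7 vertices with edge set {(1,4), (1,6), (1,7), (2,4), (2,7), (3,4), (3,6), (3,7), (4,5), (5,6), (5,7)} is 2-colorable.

Step 1: Attempt 2-coloring using BFS:
  Start at vertex 1, assign color 0
  Color vertex 4 with color 1 (neighbor of 1)
  Color vertex 6 with color 1 (neighbor of 1)
  Color vertex 7 with color 1 (neighbor of 1)
  Color vertex 2 with color 0 (neighbor of 4)
  Color vertex 3 with color 0 (neighbor of 4)
  Color vertex 5 with color 0 (neighbor of 4)

Step 2: 2-coloring succeeded. No conflicts found.
  Set A (color 0): {1, 2, 3, 5}
  Set B (color 1): {4, 6, 7}

The graph is bipartite with partition {1, 2, 3, 5}, {4, 6, 7}.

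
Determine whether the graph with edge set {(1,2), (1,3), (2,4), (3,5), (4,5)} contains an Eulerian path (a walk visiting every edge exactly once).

Step 1: Find the degree of each vertex:
  deg(1) = 2
  deg(2) = 2
  deg(3) = 2
  deg(4) = 2
  deg(5) = 2

Step 2: Count vertices with odd degree:
  All vertices have even degree (0 odd-degree vertices)

Step 3: Apply Euler's theorem:
  - Eulerian circuit exists iff graph is connected and all vertices have even degree
  - Eulerian path exists iff graph is connected and has 0 or 2 odd-degree vertices

Graph is connected with 0 odd-degree vertices.
Both Eulerian circuit and Eulerian path exist.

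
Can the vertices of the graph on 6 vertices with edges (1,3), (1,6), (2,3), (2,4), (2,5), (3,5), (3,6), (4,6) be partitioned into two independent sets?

Step 1: Attempt 2-coloring using BFS:
  Start at vertex 1, assign color 0
  Color vertex 3 with color 1 (neighbor of 1)
  Color vertex 6 with color 1 (neighbor of 1)
  Color vertex 2 with color 0 (neighbor of 3)
  Color vertex 5 with color 0 (neighbor of 3)

Step 2: Conflict found! Vertices 3 and 6 are adjacent but have the same color.
This means the graph contains an odd cycle.

The graph is NOT bipartite.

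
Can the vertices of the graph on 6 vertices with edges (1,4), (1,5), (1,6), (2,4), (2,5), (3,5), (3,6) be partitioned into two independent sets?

Step 1: Attempt 2-coloring using BFS:
  Start at vertex 1, assign color 0
  Color vertex 4 with color 1 (neighbor of 1)
  Color vertex 5 with color 1 (neighbor of 1)
  Color vertex 6 with color 1 (neighbor of 1)
  Color vertex 2 with color 0 (neighbor of 4)
  Color vertex 3 with color 0 (neighbor of 5)

Step 2: 2-coloring succeeded. No conflicts found.
  Set A (color 0): {1, 2, 3}
  Set B (color 1): {4, 5, 6}

The graph is bipartite with partition {1, 2, 3}, {4, 5, 6}.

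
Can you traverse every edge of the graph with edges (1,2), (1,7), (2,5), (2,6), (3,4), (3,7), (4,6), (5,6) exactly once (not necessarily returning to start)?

Step 1: Find the degree of each vertex:
  deg(1) = 2
  deg(2) = 3
  deg(3) = 2
  deg(4) = 2
  deg(5) = 2
  deg(6) = 3
  deg(7) = 2

Step 2: Count vertices with odd degree:
  Odd-degree vertices: 2, 6 (2 total)

Step 3: Apply Euler's theorem:
  - Eulerian circuit exists iff graph is connected and all vertices have even degree
  - Eulerian path exists iff graph is connected and has 0 or 2 odd-degree vertices

Graph is connected with exactly 2 odd-degree vertices (2, 6).
Eulerian path exists (starting and ending at the odd-degree vertices), but no Eulerian circuit.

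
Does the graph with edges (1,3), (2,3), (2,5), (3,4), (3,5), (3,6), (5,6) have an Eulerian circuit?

Step 1: Find the degree of each vertex:
  deg(1) = 1
  deg(2) = 2
  deg(3) = 5
  deg(4) = 1
  deg(5) = 3
  deg(6) = 2

Step 2: Count vertices with odd degree:
  Odd-degree vertices: 1, 3, 4, 5 (4 total)

Step 3: Apply Euler's theorem:
  - Eulerian circuit exists iff graph is connected and all vertices have even degree
  - Eulerian path exists iff graph is connected and has 0 or 2 odd-degree vertices

Graph has 4 odd-degree vertices (need 0 or 2).
Neither Eulerian path nor Eulerian circuit exists.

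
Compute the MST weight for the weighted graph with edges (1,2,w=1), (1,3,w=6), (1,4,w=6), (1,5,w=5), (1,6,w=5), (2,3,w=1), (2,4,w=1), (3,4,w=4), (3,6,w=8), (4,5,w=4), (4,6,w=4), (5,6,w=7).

Apply Kruskal's algorithm (sort edges by weight, add if no cycle):

Sorted edges by weight:
  (1,2) w=1
  (2,3) w=1
  (2,4) w=1
  (3,4) w=4
  (4,5) w=4
  (4,6) w=4
  (1,5) w=5
  (1,6) w=5
  (1,3) w=6
  (1,4) w=6
  (5,6) w=7
  (3,6) w=8

Add edge (1,2) w=1 -- no cycle. Running total: 1
Add edge (2,3) w=1 -- no cycle. Running total: 2
Add edge (2,4) w=1 -- no cycle. Running total: 3
Skip edge (3,4) w=4 -- would create cycle
Add edge (4,5) w=4 -- no cycle. Running total: 7
Add edge (4,6) w=4 -- no cycle. Running total: 11

MST edges: (1,2,w=1), (2,3,w=1), (2,4,w=1), (4,5,w=4), (4,6,w=4)
Total MST weight: 1 + 1 + 1 + 4 + 4 = 11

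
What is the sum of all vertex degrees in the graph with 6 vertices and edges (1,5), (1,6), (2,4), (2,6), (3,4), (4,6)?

Step 1: Count edges incident to each vertex:
  deg(1) = 2 (neighbors: 5, 6)
  deg(2) = 2 (neighbors: 4, 6)
  deg(3) = 1 (neighbors: 4)
  deg(4) = 3 (neighbors: 2, 3, 6)
  deg(5) = 1 (neighbors: 1)
  deg(6) = 3 (neighbors: 1, 2, 4)

Step 2: Sum all degrees:
  2 + 2 + 1 + 3 + 1 + 3 = 12

Verification: sum of degrees = 2 * |E| = 2 * 6 = 12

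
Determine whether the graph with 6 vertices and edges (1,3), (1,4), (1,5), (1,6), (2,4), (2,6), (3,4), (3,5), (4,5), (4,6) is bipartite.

Step 1: Attempt 2-coloring using BFS:
  Start at vertex 1, assign color 0
  Color vertex 3 with color 1 (neighbor of 1)
  Color vertex 4 with color 1 (neighbor of 1)
  Color vertex 5 with color 1 (neighbor of 1)
  Color vertex 6 with color 1 (neighbor of 1)

Step 2: Conflict found! Vertices 3 and 4 are adjacent but have the same color.
This means the graph contains an odd cycle.

The graph is NOT bipartite.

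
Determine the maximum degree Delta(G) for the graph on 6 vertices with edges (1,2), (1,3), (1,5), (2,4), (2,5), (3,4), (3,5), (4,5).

Step 1: Count edges incident to each vertex:
  deg(1) = 3 (neighbors: 2, 3, 5)
  deg(2) = 3 (neighbors: 1, 4, 5)
  deg(3) = 3 (neighbors: 1, 4, 5)
  deg(4) = 3 (neighbors: 2, 3, 5)
  deg(5) = 4 (neighbors: 1, 2, 3, 4)
  deg(6) = 0 (neighbors: none)

Step 2: Find maximum:
  max(3, 3, 3, 3, 4, 0) = 4 (vertex 5)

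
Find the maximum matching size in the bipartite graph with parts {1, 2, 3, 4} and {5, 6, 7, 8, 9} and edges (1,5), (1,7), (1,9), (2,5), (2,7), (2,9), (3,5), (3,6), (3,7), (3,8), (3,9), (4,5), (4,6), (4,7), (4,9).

Step 1: List the neighbors of each left vertex:
  1: 5, 7, 9
  2: 5, 7, 9
  3: 5, 6, 7, 8, 9
  4: 5, 6, 7, 9

Step 2: Greedily match left vertices, then look for augmenting paths:
  Match 1 -- 5
  Match 2 -- 7
  Match 3 -- 6
  Match 4 -- 9
  No augmenting path remains.

Step 3: Verify this is maximum:
  Matching size 4 = min(|L|, |R|) = min(4, 5), which is an upper bound, so this matching is maximum.

Maximum matching: {(1,5), (2,7), (3,6), (4,9)}
Size: 4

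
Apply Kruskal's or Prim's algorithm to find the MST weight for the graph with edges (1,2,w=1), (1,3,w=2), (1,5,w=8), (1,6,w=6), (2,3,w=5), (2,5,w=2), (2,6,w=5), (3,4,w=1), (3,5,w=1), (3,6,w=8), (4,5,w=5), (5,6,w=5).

Apply Kruskal's algorithm (sort edges by weight, add if no cycle):

Sorted edges by weight:
  (1,2) w=1
  (3,4) w=1
  (3,5) w=1
  (1,3) w=2
  (2,5) w=2
  (2,3) w=5
  (2,6) w=5
  (4,5) w=5
  (5,6) w=5
  (1,6) w=6
  (1,5) w=8
  (3,6) w=8

Add edge (1,2) w=1 -- no cycle. Running total: 1
Add edge (3,4) w=1 -- no cycle. Running total: 2
Add edge (3,5) w=1 -- no cycle. Running total: 3
Add edge (1,3) w=2 -- no cycle. Running total: 5
Skip edge (2,5) w=2 -- would create cycle
Skip edge (2,3) w=5 -- would create cycle
Add edge (2,6) w=5 -- no cycle. Running total: 10

MST edges: (1,2,w=1), (3,4,w=1), (3,5,w=1), (1,3,w=2), (2,6,w=5)
Total MST weight: 1 + 1 + 1 + 2 + 5 = 10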